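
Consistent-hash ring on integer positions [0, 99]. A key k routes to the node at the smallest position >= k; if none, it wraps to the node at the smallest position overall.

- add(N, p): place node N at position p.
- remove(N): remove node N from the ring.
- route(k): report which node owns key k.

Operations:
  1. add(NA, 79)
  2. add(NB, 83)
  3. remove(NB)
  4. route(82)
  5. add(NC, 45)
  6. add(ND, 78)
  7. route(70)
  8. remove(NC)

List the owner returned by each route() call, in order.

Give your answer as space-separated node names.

Answer: NA ND

Derivation:
Op 1: add NA@79 -> ring=[79:NA]
Op 2: add NB@83 -> ring=[79:NA,83:NB]
Op 3: remove NB -> ring=[79:NA]
Op 4: route key 82: none >= 82, wrap to smallest pos 79 -> NA
Op 5: add NC@45 -> ring=[45:NC,79:NA]
Op 6: add ND@78 -> ring=[45:NC,78:ND,79:NA]
Op 7: route key 70: smallest pos >= 70 is 78 -> ND
Op 8: remove NC -> ring=[78:ND,79:NA]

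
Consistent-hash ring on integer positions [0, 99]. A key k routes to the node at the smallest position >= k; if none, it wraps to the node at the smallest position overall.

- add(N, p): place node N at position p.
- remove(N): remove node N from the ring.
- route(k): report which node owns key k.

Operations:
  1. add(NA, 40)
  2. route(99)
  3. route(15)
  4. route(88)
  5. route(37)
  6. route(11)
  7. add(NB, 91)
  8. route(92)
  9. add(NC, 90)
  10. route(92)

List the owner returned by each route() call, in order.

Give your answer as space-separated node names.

Answer: NA NA NA NA NA NA NA

Derivation:
Op 1: add NA@40 -> ring=[40:NA]
Op 2: route key 99: none >= 99, wrap to smallest pos 40 -> NA
Op 3: route key 15: smallest pos >= 15 is 40 -> NA
Op 4: route key 88: none >= 88, wrap to smallest pos 40 -> NA
Op 5: route key 37: smallest pos >= 37 is 40 -> NA
Op 6: route key 11: smallest pos >= 11 is 40 -> NA
Op 7: add NB@91 -> ring=[40:NA,91:NB]
Op 8: route key 92: none >= 92, wrap to smallest pos 40 -> NA
Op 9: add NC@90 -> ring=[40:NA,90:NC,91:NB]
Op 10: route key 92: none >= 92, wrap to smallest pos 40 -> NA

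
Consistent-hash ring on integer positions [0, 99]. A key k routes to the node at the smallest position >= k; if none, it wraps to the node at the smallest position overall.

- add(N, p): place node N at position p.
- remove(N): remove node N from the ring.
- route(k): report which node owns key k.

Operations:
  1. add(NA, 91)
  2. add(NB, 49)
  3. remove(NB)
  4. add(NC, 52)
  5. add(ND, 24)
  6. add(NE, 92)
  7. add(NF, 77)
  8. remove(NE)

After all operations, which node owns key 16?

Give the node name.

Answer: ND

Derivation:
Op 1: add NA@91 -> ring=[91:NA]
Op 2: add NB@49 -> ring=[49:NB,91:NA]
Op 3: remove NB -> ring=[91:NA]
Op 4: add NC@52 -> ring=[52:NC,91:NA]
Op 5: add ND@24 -> ring=[24:ND,52:NC,91:NA]
Op 6: add NE@92 -> ring=[24:ND,52:NC,91:NA,92:NE]
Op 7: add NF@77 -> ring=[24:ND,52:NC,77:NF,91:NA,92:NE]
Op 8: remove NE -> ring=[24:ND,52:NC,77:NF,91:NA]
Final route key 16: smallest pos >= 16 is 24 -> ND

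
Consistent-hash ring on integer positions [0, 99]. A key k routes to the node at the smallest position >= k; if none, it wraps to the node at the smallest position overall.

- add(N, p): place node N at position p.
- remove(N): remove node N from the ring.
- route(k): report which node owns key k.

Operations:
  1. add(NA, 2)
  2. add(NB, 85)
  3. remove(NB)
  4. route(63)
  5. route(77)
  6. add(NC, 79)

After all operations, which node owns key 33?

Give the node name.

Answer: NC

Derivation:
Op 1: add NA@2 -> ring=[2:NA]
Op 2: add NB@85 -> ring=[2:NA,85:NB]
Op 3: remove NB -> ring=[2:NA]
Op 4: route key 63: none >= 63, wrap to smallest pos 2 -> NA
Op 5: route key 77: none >= 77, wrap to smallest pos 2 -> NA
Op 6: add NC@79 -> ring=[2:NA,79:NC]
Final route key 33: smallest pos >= 33 is 79 -> NC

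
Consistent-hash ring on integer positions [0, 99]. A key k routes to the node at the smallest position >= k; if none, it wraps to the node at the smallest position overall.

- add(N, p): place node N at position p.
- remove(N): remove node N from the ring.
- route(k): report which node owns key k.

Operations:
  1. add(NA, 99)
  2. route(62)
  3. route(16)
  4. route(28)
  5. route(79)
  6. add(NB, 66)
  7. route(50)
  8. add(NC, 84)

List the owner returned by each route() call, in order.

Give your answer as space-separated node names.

Answer: NA NA NA NA NB

Derivation:
Op 1: add NA@99 -> ring=[99:NA]
Op 2: route key 62: smallest pos >= 62 is 99 -> NA
Op 3: route key 16: smallest pos >= 16 is 99 -> NA
Op 4: route key 28: smallest pos >= 28 is 99 -> NA
Op 5: route key 79: smallest pos >= 79 is 99 -> NA
Op 6: add NB@66 -> ring=[66:NB,99:NA]
Op 7: route key 50: smallest pos >= 50 is 66 -> NB
Op 8: add NC@84 -> ring=[66:NB,84:NC,99:NA]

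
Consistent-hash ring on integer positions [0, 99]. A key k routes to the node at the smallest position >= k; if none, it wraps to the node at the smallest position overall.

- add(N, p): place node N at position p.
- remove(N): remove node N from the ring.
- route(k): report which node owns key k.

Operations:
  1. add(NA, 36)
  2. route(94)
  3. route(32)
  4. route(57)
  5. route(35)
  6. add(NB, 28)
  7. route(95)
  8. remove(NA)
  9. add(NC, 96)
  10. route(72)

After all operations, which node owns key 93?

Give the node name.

Answer: NC

Derivation:
Op 1: add NA@36 -> ring=[36:NA]
Op 2: route key 94: none >= 94, wrap to smallest pos 36 -> NA
Op 3: route key 32: smallest pos >= 32 is 36 -> NA
Op 4: route key 57: none >= 57, wrap to smallest pos 36 -> NA
Op 5: route key 35: smallest pos >= 35 is 36 -> NA
Op 6: add NB@28 -> ring=[28:NB,36:NA]
Op 7: route key 95: none >= 95, wrap to smallest pos 28 -> NB
Op 8: remove NA -> ring=[28:NB]
Op 9: add NC@96 -> ring=[28:NB,96:NC]
Op 10: route key 72: smallest pos >= 72 is 96 -> NC
Final route key 93: smallest pos >= 93 is 96 -> NC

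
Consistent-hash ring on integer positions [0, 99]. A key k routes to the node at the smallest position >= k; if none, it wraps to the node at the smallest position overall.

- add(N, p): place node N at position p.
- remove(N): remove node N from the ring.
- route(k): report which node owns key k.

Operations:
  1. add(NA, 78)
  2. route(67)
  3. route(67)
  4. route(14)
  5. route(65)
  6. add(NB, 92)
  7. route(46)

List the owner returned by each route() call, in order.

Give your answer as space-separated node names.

Op 1: add NA@78 -> ring=[78:NA]
Op 2: route key 67: smallest pos >= 67 is 78 -> NA
Op 3: route key 67: smallest pos >= 67 is 78 -> NA
Op 4: route key 14: smallest pos >= 14 is 78 -> NA
Op 5: route key 65: smallest pos >= 65 is 78 -> NA
Op 6: add NB@92 -> ring=[78:NA,92:NB]
Op 7: route key 46: smallest pos >= 46 is 78 -> NA

Answer: NA NA NA NA NA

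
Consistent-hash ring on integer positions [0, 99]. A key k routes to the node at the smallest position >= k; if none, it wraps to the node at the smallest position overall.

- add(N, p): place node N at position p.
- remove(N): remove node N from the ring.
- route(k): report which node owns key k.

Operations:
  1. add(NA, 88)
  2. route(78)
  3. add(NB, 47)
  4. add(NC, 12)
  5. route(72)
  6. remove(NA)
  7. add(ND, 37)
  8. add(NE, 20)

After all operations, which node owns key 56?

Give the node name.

Op 1: add NA@88 -> ring=[88:NA]
Op 2: route key 78: smallest pos >= 78 is 88 -> NA
Op 3: add NB@47 -> ring=[47:NB,88:NA]
Op 4: add NC@12 -> ring=[12:NC,47:NB,88:NA]
Op 5: route key 72: smallest pos >= 72 is 88 -> NA
Op 6: remove NA -> ring=[12:NC,47:NB]
Op 7: add ND@37 -> ring=[12:NC,37:ND,47:NB]
Op 8: add NE@20 -> ring=[12:NC,20:NE,37:ND,47:NB]
Final route key 56: none >= 56, wrap to smallest pos 12 -> NC

Answer: NC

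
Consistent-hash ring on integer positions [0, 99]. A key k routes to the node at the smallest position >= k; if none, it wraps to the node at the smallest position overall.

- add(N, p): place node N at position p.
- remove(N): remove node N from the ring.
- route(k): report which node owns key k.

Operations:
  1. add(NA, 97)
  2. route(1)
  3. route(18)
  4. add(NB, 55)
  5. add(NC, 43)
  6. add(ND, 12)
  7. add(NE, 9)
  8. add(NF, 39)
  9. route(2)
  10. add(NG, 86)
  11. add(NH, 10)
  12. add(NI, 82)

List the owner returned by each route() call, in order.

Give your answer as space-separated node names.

Op 1: add NA@97 -> ring=[97:NA]
Op 2: route key 1: smallest pos >= 1 is 97 -> NA
Op 3: route key 18: smallest pos >= 18 is 97 -> NA
Op 4: add NB@55 -> ring=[55:NB,97:NA]
Op 5: add NC@43 -> ring=[43:NC,55:NB,97:NA]
Op 6: add ND@12 -> ring=[12:ND,43:NC,55:NB,97:NA]
Op 7: add NE@9 -> ring=[9:NE,12:ND,43:NC,55:NB,97:NA]
Op 8: add NF@39 -> ring=[9:NE,12:ND,39:NF,43:NC,55:NB,97:NA]
Op 9: route key 2: smallest pos >= 2 is 9 -> NE
Op 10: add NG@86 -> ring=[9:NE,12:ND,39:NF,43:NC,55:NB,86:NG,97:NA]
Op 11: add NH@10 -> ring=[9:NE,10:NH,12:ND,39:NF,43:NC,55:NB,86:NG,97:NA]
Op 12: add NI@82 -> ring=[9:NE,10:NH,12:ND,39:NF,43:NC,55:NB,82:NI,86:NG,97:NA]

Answer: NA NA NE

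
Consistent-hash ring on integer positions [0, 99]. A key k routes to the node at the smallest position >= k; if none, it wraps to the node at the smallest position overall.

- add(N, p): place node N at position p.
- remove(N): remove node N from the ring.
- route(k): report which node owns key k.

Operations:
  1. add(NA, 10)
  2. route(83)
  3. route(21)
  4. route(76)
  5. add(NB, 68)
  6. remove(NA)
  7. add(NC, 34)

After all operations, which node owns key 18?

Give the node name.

Op 1: add NA@10 -> ring=[10:NA]
Op 2: route key 83: none >= 83, wrap to smallest pos 10 -> NA
Op 3: route key 21: none >= 21, wrap to smallest pos 10 -> NA
Op 4: route key 76: none >= 76, wrap to smallest pos 10 -> NA
Op 5: add NB@68 -> ring=[10:NA,68:NB]
Op 6: remove NA -> ring=[68:NB]
Op 7: add NC@34 -> ring=[34:NC,68:NB]
Final route key 18: smallest pos >= 18 is 34 -> NC

Answer: NC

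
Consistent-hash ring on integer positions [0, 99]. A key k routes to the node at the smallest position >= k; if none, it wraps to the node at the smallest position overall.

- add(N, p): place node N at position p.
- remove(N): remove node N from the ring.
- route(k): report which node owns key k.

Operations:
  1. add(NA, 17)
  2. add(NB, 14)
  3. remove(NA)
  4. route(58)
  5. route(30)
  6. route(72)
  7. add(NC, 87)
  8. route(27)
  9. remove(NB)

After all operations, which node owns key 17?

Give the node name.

Op 1: add NA@17 -> ring=[17:NA]
Op 2: add NB@14 -> ring=[14:NB,17:NA]
Op 3: remove NA -> ring=[14:NB]
Op 4: route key 58: none >= 58, wrap to smallest pos 14 -> NB
Op 5: route key 30: none >= 30, wrap to smallest pos 14 -> NB
Op 6: route key 72: none >= 72, wrap to smallest pos 14 -> NB
Op 7: add NC@87 -> ring=[14:NB,87:NC]
Op 8: route key 27: smallest pos >= 27 is 87 -> NC
Op 9: remove NB -> ring=[87:NC]
Final route key 17: smallest pos >= 17 is 87 -> NC

Answer: NC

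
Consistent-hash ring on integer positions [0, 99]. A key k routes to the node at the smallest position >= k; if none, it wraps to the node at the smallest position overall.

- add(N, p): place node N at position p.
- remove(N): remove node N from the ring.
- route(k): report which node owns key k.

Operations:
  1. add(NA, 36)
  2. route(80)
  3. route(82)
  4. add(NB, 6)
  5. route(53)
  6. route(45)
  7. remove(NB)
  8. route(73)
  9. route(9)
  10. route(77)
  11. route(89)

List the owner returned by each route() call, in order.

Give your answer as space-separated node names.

Answer: NA NA NB NB NA NA NA NA

Derivation:
Op 1: add NA@36 -> ring=[36:NA]
Op 2: route key 80: none >= 80, wrap to smallest pos 36 -> NA
Op 3: route key 82: none >= 82, wrap to smallest pos 36 -> NA
Op 4: add NB@6 -> ring=[6:NB,36:NA]
Op 5: route key 53: none >= 53, wrap to smallest pos 6 -> NB
Op 6: route key 45: none >= 45, wrap to smallest pos 6 -> NB
Op 7: remove NB -> ring=[36:NA]
Op 8: route key 73: none >= 73, wrap to smallest pos 36 -> NA
Op 9: route key 9: smallest pos >= 9 is 36 -> NA
Op 10: route key 77: none >= 77, wrap to smallest pos 36 -> NA
Op 11: route key 89: none >= 89, wrap to smallest pos 36 -> NA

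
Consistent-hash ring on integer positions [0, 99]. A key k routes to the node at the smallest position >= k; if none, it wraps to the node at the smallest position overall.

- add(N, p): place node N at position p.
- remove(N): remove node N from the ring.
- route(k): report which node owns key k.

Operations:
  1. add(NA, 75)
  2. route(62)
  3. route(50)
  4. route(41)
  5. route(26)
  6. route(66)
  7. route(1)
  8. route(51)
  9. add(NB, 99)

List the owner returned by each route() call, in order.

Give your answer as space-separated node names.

Answer: NA NA NA NA NA NA NA

Derivation:
Op 1: add NA@75 -> ring=[75:NA]
Op 2: route key 62: smallest pos >= 62 is 75 -> NA
Op 3: route key 50: smallest pos >= 50 is 75 -> NA
Op 4: route key 41: smallest pos >= 41 is 75 -> NA
Op 5: route key 26: smallest pos >= 26 is 75 -> NA
Op 6: route key 66: smallest pos >= 66 is 75 -> NA
Op 7: route key 1: smallest pos >= 1 is 75 -> NA
Op 8: route key 51: smallest pos >= 51 is 75 -> NA
Op 9: add NB@99 -> ring=[75:NA,99:NB]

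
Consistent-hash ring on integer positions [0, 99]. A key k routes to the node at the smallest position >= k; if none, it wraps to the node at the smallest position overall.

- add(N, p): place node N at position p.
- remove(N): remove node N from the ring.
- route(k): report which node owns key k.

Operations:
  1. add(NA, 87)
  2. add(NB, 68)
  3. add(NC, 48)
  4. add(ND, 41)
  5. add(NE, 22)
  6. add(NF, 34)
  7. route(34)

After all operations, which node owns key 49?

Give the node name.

Answer: NB

Derivation:
Op 1: add NA@87 -> ring=[87:NA]
Op 2: add NB@68 -> ring=[68:NB,87:NA]
Op 3: add NC@48 -> ring=[48:NC,68:NB,87:NA]
Op 4: add ND@41 -> ring=[41:ND,48:NC,68:NB,87:NA]
Op 5: add NE@22 -> ring=[22:NE,41:ND,48:NC,68:NB,87:NA]
Op 6: add NF@34 -> ring=[22:NE,34:NF,41:ND,48:NC,68:NB,87:NA]
Op 7: route key 34: smallest pos >= 34 is 34 -> NF
Final route key 49: smallest pos >= 49 is 68 -> NB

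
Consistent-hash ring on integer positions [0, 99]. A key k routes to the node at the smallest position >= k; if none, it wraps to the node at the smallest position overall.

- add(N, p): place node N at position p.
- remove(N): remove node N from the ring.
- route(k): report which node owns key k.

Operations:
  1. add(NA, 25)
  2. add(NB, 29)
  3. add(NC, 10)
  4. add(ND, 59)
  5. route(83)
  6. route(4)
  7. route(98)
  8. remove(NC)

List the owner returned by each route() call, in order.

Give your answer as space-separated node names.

Op 1: add NA@25 -> ring=[25:NA]
Op 2: add NB@29 -> ring=[25:NA,29:NB]
Op 3: add NC@10 -> ring=[10:NC,25:NA,29:NB]
Op 4: add ND@59 -> ring=[10:NC,25:NA,29:NB,59:ND]
Op 5: route key 83: none >= 83, wrap to smallest pos 10 -> NC
Op 6: route key 4: smallest pos >= 4 is 10 -> NC
Op 7: route key 98: none >= 98, wrap to smallest pos 10 -> NC
Op 8: remove NC -> ring=[25:NA,29:NB,59:ND]

Answer: NC NC NC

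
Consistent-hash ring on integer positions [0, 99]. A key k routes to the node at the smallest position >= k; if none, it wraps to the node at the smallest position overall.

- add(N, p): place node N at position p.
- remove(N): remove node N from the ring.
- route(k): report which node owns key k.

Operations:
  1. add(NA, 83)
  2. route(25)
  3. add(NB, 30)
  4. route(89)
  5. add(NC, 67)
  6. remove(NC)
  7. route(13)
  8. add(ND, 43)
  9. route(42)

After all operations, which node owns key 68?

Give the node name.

Answer: NA

Derivation:
Op 1: add NA@83 -> ring=[83:NA]
Op 2: route key 25: smallest pos >= 25 is 83 -> NA
Op 3: add NB@30 -> ring=[30:NB,83:NA]
Op 4: route key 89: none >= 89, wrap to smallest pos 30 -> NB
Op 5: add NC@67 -> ring=[30:NB,67:NC,83:NA]
Op 6: remove NC -> ring=[30:NB,83:NA]
Op 7: route key 13: smallest pos >= 13 is 30 -> NB
Op 8: add ND@43 -> ring=[30:NB,43:ND,83:NA]
Op 9: route key 42: smallest pos >= 42 is 43 -> ND
Final route key 68: smallest pos >= 68 is 83 -> NA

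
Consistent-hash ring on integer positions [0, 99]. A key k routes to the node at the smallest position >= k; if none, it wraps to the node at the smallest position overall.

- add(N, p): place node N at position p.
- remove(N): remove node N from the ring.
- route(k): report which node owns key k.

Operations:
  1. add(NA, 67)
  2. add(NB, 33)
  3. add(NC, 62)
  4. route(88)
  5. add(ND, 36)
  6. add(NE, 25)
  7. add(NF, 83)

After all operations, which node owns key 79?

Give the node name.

Op 1: add NA@67 -> ring=[67:NA]
Op 2: add NB@33 -> ring=[33:NB,67:NA]
Op 3: add NC@62 -> ring=[33:NB,62:NC,67:NA]
Op 4: route key 88: none >= 88, wrap to smallest pos 33 -> NB
Op 5: add ND@36 -> ring=[33:NB,36:ND,62:NC,67:NA]
Op 6: add NE@25 -> ring=[25:NE,33:NB,36:ND,62:NC,67:NA]
Op 7: add NF@83 -> ring=[25:NE,33:NB,36:ND,62:NC,67:NA,83:NF]
Final route key 79: smallest pos >= 79 is 83 -> NF

Answer: NF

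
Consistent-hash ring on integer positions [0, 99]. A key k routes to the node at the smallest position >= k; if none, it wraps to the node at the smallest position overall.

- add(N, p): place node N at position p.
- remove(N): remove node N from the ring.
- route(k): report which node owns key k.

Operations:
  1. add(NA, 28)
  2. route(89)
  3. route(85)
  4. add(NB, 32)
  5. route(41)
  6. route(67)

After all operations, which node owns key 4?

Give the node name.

Answer: NA

Derivation:
Op 1: add NA@28 -> ring=[28:NA]
Op 2: route key 89: none >= 89, wrap to smallest pos 28 -> NA
Op 3: route key 85: none >= 85, wrap to smallest pos 28 -> NA
Op 4: add NB@32 -> ring=[28:NA,32:NB]
Op 5: route key 41: none >= 41, wrap to smallest pos 28 -> NA
Op 6: route key 67: none >= 67, wrap to smallest pos 28 -> NA
Final route key 4: smallest pos >= 4 is 28 -> NA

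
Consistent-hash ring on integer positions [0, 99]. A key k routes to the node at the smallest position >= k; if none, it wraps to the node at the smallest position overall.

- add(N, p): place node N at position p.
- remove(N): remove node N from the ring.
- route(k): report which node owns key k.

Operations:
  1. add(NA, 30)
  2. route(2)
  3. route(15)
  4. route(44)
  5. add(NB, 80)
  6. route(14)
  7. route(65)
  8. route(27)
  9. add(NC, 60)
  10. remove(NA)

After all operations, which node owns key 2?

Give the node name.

Answer: NC

Derivation:
Op 1: add NA@30 -> ring=[30:NA]
Op 2: route key 2: smallest pos >= 2 is 30 -> NA
Op 3: route key 15: smallest pos >= 15 is 30 -> NA
Op 4: route key 44: none >= 44, wrap to smallest pos 30 -> NA
Op 5: add NB@80 -> ring=[30:NA,80:NB]
Op 6: route key 14: smallest pos >= 14 is 30 -> NA
Op 7: route key 65: smallest pos >= 65 is 80 -> NB
Op 8: route key 27: smallest pos >= 27 is 30 -> NA
Op 9: add NC@60 -> ring=[30:NA,60:NC,80:NB]
Op 10: remove NA -> ring=[60:NC,80:NB]
Final route key 2: smallest pos >= 2 is 60 -> NC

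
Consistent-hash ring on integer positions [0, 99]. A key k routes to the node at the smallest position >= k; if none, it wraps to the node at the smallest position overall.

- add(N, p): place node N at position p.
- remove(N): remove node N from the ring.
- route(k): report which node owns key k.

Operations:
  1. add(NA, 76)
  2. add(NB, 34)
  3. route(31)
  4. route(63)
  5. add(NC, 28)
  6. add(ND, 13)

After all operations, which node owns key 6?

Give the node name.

Op 1: add NA@76 -> ring=[76:NA]
Op 2: add NB@34 -> ring=[34:NB,76:NA]
Op 3: route key 31: smallest pos >= 31 is 34 -> NB
Op 4: route key 63: smallest pos >= 63 is 76 -> NA
Op 5: add NC@28 -> ring=[28:NC,34:NB,76:NA]
Op 6: add ND@13 -> ring=[13:ND,28:NC,34:NB,76:NA]
Final route key 6: smallest pos >= 6 is 13 -> ND

Answer: ND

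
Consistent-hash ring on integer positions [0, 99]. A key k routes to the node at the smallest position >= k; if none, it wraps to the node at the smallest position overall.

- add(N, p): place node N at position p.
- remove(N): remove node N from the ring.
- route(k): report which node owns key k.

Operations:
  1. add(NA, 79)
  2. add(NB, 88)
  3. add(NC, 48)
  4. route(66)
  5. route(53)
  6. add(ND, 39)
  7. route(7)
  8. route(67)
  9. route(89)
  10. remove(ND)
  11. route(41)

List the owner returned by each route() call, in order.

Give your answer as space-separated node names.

Op 1: add NA@79 -> ring=[79:NA]
Op 2: add NB@88 -> ring=[79:NA,88:NB]
Op 3: add NC@48 -> ring=[48:NC,79:NA,88:NB]
Op 4: route key 66: smallest pos >= 66 is 79 -> NA
Op 5: route key 53: smallest pos >= 53 is 79 -> NA
Op 6: add ND@39 -> ring=[39:ND,48:NC,79:NA,88:NB]
Op 7: route key 7: smallest pos >= 7 is 39 -> ND
Op 8: route key 67: smallest pos >= 67 is 79 -> NA
Op 9: route key 89: none >= 89, wrap to smallest pos 39 -> ND
Op 10: remove ND -> ring=[48:NC,79:NA,88:NB]
Op 11: route key 41: smallest pos >= 41 is 48 -> NC

Answer: NA NA ND NA ND NC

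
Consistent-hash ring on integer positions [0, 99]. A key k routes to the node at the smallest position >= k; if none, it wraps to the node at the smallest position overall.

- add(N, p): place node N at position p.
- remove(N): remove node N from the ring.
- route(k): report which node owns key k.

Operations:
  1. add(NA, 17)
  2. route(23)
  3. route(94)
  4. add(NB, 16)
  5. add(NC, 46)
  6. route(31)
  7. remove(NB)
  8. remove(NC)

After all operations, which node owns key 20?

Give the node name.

Op 1: add NA@17 -> ring=[17:NA]
Op 2: route key 23: none >= 23, wrap to smallest pos 17 -> NA
Op 3: route key 94: none >= 94, wrap to smallest pos 17 -> NA
Op 4: add NB@16 -> ring=[16:NB,17:NA]
Op 5: add NC@46 -> ring=[16:NB,17:NA,46:NC]
Op 6: route key 31: smallest pos >= 31 is 46 -> NC
Op 7: remove NB -> ring=[17:NA,46:NC]
Op 8: remove NC -> ring=[17:NA]
Final route key 20: none >= 20, wrap to smallest pos 17 -> NA

Answer: NA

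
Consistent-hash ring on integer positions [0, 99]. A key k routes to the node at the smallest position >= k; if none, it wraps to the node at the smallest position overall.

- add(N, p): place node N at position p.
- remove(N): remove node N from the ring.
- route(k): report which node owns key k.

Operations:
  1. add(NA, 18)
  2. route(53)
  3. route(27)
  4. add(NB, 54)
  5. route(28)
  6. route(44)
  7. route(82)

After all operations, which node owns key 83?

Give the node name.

Answer: NA

Derivation:
Op 1: add NA@18 -> ring=[18:NA]
Op 2: route key 53: none >= 53, wrap to smallest pos 18 -> NA
Op 3: route key 27: none >= 27, wrap to smallest pos 18 -> NA
Op 4: add NB@54 -> ring=[18:NA,54:NB]
Op 5: route key 28: smallest pos >= 28 is 54 -> NB
Op 6: route key 44: smallest pos >= 44 is 54 -> NB
Op 7: route key 82: none >= 82, wrap to smallest pos 18 -> NA
Final route key 83: none >= 83, wrap to smallest pos 18 -> NA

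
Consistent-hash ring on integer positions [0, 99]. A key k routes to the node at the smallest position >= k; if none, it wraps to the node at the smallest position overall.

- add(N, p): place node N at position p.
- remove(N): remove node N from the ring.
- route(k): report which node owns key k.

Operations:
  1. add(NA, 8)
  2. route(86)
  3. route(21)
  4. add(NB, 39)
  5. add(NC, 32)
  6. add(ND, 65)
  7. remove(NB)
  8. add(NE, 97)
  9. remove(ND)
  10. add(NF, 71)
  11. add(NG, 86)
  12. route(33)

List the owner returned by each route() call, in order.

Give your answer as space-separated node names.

Op 1: add NA@8 -> ring=[8:NA]
Op 2: route key 86: none >= 86, wrap to smallest pos 8 -> NA
Op 3: route key 21: none >= 21, wrap to smallest pos 8 -> NA
Op 4: add NB@39 -> ring=[8:NA,39:NB]
Op 5: add NC@32 -> ring=[8:NA,32:NC,39:NB]
Op 6: add ND@65 -> ring=[8:NA,32:NC,39:NB,65:ND]
Op 7: remove NB -> ring=[8:NA,32:NC,65:ND]
Op 8: add NE@97 -> ring=[8:NA,32:NC,65:ND,97:NE]
Op 9: remove ND -> ring=[8:NA,32:NC,97:NE]
Op 10: add NF@71 -> ring=[8:NA,32:NC,71:NF,97:NE]
Op 11: add NG@86 -> ring=[8:NA,32:NC,71:NF,86:NG,97:NE]
Op 12: route key 33: smallest pos >= 33 is 71 -> NF

Answer: NA NA NF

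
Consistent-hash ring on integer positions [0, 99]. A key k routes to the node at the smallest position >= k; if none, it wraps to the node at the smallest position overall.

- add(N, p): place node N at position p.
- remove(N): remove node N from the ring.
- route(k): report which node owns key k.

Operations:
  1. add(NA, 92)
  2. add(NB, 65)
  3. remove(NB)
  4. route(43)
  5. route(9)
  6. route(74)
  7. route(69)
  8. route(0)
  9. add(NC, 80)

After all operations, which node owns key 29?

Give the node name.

Op 1: add NA@92 -> ring=[92:NA]
Op 2: add NB@65 -> ring=[65:NB,92:NA]
Op 3: remove NB -> ring=[92:NA]
Op 4: route key 43: smallest pos >= 43 is 92 -> NA
Op 5: route key 9: smallest pos >= 9 is 92 -> NA
Op 6: route key 74: smallest pos >= 74 is 92 -> NA
Op 7: route key 69: smallest pos >= 69 is 92 -> NA
Op 8: route key 0: smallest pos >= 0 is 92 -> NA
Op 9: add NC@80 -> ring=[80:NC,92:NA]
Final route key 29: smallest pos >= 29 is 80 -> NC

Answer: NC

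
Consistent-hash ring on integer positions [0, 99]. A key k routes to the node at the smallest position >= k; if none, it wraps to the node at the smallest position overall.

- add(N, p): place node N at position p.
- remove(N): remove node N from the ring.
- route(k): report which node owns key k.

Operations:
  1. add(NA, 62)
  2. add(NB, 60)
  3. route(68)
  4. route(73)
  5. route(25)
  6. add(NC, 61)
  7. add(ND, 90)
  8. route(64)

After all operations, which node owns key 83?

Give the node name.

Answer: ND

Derivation:
Op 1: add NA@62 -> ring=[62:NA]
Op 2: add NB@60 -> ring=[60:NB,62:NA]
Op 3: route key 68: none >= 68, wrap to smallest pos 60 -> NB
Op 4: route key 73: none >= 73, wrap to smallest pos 60 -> NB
Op 5: route key 25: smallest pos >= 25 is 60 -> NB
Op 6: add NC@61 -> ring=[60:NB,61:NC,62:NA]
Op 7: add ND@90 -> ring=[60:NB,61:NC,62:NA,90:ND]
Op 8: route key 64: smallest pos >= 64 is 90 -> ND
Final route key 83: smallest pos >= 83 is 90 -> ND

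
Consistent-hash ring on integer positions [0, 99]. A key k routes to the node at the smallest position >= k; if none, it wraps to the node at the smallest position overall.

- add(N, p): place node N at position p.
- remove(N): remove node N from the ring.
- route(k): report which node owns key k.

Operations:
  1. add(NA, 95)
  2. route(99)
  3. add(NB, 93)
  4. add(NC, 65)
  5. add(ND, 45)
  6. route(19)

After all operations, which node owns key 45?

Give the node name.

Op 1: add NA@95 -> ring=[95:NA]
Op 2: route key 99: none >= 99, wrap to smallest pos 95 -> NA
Op 3: add NB@93 -> ring=[93:NB,95:NA]
Op 4: add NC@65 -> ring=[65:NC,93:NB,95:NA]
Op 5: add ND@45 -> ring=[45:ND,65:NC,93:NB,95:NA]
Op 6: route key 19: smallest pos >= 19 is 45 -> ND
Final route key 45: smallest pos >= 45 is 45 -> ND

Answer: ND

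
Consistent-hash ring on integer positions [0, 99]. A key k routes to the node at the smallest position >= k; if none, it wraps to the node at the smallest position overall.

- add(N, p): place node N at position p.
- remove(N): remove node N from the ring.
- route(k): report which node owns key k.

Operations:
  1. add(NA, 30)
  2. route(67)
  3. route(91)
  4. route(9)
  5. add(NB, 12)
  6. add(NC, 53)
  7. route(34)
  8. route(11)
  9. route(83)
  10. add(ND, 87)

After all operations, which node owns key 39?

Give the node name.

Answer: NC

Derivation:
Op 1: add NA@30 -> ring=[30:NA]
Op 2: route key 67: none >= 67, wrap to smallest pos 30 -> NA
Op 3: route key 91: none >= 91, wrap to smallest pos 30 -> NA
Op 4: route key 9: smallest pos >= 9 is 30 -> NA
Op 5: add NB@12 -> ring=[12:NB,30:NA]
Op 6: add NC@53 -> ring=[12:NB,30:NA,53:NC]
Op 7: route key 34: smallest pos >= 34 is 53 -> NC
Op 8: route key 11: smallest pos >= 11 is 12 -> NB
Op 9: route key 83: none >= 83, wrap to smallest pos 12 -> NB
Op 10: add ND@87 -> ring=[12:NB,30:NA,53:NC,87:ND]
Final route key 39: smallest pos >= 39 is 53 -> NC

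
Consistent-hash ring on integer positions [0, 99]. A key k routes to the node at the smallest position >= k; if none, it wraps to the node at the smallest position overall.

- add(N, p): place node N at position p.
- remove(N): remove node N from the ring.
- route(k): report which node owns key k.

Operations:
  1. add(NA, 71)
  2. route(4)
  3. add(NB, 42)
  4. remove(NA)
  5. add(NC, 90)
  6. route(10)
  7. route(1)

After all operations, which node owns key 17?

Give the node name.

Op 1: add NA@71 -> ring=[71:NA]
Op 2: route key 4: smallest pos >= 4 is 71 -> NA
Op 3: add NB@42 -> ring=[42:NB,71:NA]
Op 4: remove NA -> ring=[42:NB]
Op 5: add NC@90 -> ring=[42:NB,90:NC]
Op 6: route key 10: smallest pos >= 10 is 42 -> NB
Op 7: route key 1: smallest pos >= 1 is 42 -> NB
Final route key 17: smallest pos >= 17 is 42 -> NB

Answer: NB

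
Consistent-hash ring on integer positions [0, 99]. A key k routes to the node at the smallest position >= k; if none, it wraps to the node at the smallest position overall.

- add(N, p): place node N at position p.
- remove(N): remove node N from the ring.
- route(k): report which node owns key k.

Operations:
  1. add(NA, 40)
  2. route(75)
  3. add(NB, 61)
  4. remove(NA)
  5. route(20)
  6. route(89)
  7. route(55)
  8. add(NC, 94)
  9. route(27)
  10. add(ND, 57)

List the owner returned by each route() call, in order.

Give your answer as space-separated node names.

Answer: NA NB NB NB NB

Derivation:
Op 1: add NA@40 -> ring=[40:NA]
Op 2: route key 75: none >= 75, wrap to smallest pos 40 -> NA
Op 3: add NB@61 -> ring=[40:NA,61:NB]
Op 4: remove NA -> ring=[61:NB]
Op 5: route key 20: smallest pos >= 20 is 61 -> NB
Op 6: route key 89: none >= 89, wrap to smallest pos 61 -> NB
Op 7: route key 55: smallest pos >= 55 is 61 -> NB
Op 8: add NC@94 -> ring=[61:NB,94:NC]
Op 9: route key 27: smallest pos >= 27 is 61 -> NB
Op 10: add ND@57 -> ring=[57:ND,61:NB,94:NC]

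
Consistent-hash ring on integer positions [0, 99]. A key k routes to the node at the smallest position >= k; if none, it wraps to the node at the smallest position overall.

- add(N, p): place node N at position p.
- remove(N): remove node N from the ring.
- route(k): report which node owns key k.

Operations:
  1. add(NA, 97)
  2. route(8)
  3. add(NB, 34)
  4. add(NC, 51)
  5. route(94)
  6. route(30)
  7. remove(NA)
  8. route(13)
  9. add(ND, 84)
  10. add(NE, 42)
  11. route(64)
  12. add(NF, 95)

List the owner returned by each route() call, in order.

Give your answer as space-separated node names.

Op 1: add NA@97 -> ring=[97:NA]
Op 2: route key 8: smallest pos >= 8 is 97 -> NA
Op 3: add NB@34 -> ring=[34:NB,97:NA]
Op 4: add NC@51 -> ring=[34:NB,51:NC,97:NA]
Op 5: route key 94: smallest pos >= 94 is 97 -> NA
Op 6: route key 30: smallest pos >= 30 is 34 -> NB
Op 7: remove NA -> ring=[34:NB,51:NC]
Op 8: route key 13: smallest pos >= 13 is 34 -> NB
Op 9: add ND@84 -> ring=[34:NB,51:NC,84:ND]
Op 10: add NE@42 -> ring=[34:NB,42:NE,51:NC,84:ND]
Op 11: route key 64: smallest pos >= 64 is 84 -> ND
Op 12: add NF@95 -> ring=[34:NB,42:NE,51:NC,84:ND,95:NF]

Answer: NA NA NB NB ND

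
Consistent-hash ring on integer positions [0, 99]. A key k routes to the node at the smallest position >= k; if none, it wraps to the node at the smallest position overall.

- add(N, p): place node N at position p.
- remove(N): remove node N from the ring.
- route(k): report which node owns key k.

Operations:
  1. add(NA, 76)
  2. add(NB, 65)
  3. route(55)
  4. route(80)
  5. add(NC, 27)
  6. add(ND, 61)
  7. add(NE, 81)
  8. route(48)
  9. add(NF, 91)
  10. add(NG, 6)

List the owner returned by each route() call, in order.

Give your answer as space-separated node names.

Answer: NB NB ND

Derivation:
Op 1: add NA@76 -> ring=[76:NA]
Op 2: add NB@65 -> ring=[65:NB,76:NA]
Op 3: route key 55: smallest pos >= 55 is 65 -> NB
Op 4: route key 80: none >= 80, wrap to smallest pos 65 -> NB
Op 5: add NC@27 -> ring=[27:NC,65:NB,76:NA]
Op 6: add ND@61 -> ring=[27:NC,61:ND,65:NB,76:NA]
Op 7: add NE@81 -> ring=[27:NC,61:ND,65:NB,76:NA,81:NE]
Op 8: route key 48: smallest pos >= 48 is 61 -> ND
Op 9: add NF@91 -> ring=[27:NC,61:ND,65:NB,76:NA,81:NE,91:NF]
Op 10: add NG@6 -> ring=[6:NG,27:NC,61:ND,65:NB,76:NA,81:NE,91:NF]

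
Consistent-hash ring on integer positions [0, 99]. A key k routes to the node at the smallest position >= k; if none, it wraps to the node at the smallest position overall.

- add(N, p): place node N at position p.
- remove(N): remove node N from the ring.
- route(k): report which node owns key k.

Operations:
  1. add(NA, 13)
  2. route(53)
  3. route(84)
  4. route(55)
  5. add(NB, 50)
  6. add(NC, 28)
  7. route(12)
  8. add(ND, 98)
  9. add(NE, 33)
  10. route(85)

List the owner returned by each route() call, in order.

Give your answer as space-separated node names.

Answer: NA NA NA NA ND

Derivation:
Op 1: add NA@13 -> ring=[13:NA]
Op 2: route key 53: none >= 53, wrap to smallest pos 13 -> NA
Op 3: route key 84: none >= 84, wrap to smallest pos 13 -> NA
Op 4: route key 55: none >= 55, wrap to smallest pos 13 -> NA
Op 5: add NB@50 -> ring=[13:NA,50:NB]
Op 6: add NC@28 -> ring=[13:NA,28:NC,50:NB]
Op 7: route key 12: smallest pos >= 12 is 13 -> NA
Op 8: add ND@98 -> ring=[13:NA,28:NC,50:NB,98:ND]
Op 9: add NE@33 -> ring=[13:NA,28:NC,33:NE,50:NB,98:ND]
Op 10: route key 85: smallest pos >= 85 is 98 -> ND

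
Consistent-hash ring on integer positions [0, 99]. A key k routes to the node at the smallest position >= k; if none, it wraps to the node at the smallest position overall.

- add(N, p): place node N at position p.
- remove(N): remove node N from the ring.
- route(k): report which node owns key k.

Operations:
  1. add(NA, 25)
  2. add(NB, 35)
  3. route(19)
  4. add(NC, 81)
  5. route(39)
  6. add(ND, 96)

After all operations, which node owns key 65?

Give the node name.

Answer: NC

Derivation:
Op 1: add NA@25 -> ring=[25:NA]
Op 2: add NB@35 -> ring=[25:NA,35:NB]
Op 3: route key 19: smallest pos >= 19 is 25 -> NA
Op 4: add NC@81 -> ring=[25:NA,35:NB,81:NC]
Op 5: route key 39: smallest pos >= 39 is 81 -> NC
Op 6: add ND@96 -> ring=[25:NA,35:NB,81:NC,96:ND]
Final route key 65: smallest pos >= 65 is 81 -> NC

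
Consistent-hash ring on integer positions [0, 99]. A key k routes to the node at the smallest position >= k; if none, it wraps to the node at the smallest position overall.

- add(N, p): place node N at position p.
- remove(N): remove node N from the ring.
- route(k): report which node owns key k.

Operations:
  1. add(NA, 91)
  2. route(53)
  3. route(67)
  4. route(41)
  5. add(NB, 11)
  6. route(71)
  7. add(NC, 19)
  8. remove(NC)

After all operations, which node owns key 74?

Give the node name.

Answer: NA

Derivation:
Op 1: add NA@91 -> ring=[91:NA]
Op 2: route key 53: smallest pos >= 53 is 91 -> NA
Op 3: route key 67: smallest pos >= 67 is 91 -> NA
Op 4: route key 41: smallest pos >= 41 is 91 -> NA
Op 5: add NB@11 -> ring=[11:NB,91:NA]
Op 6: route key 71: smallest pos >= 71 is 91 -> NA
Op 7: add NC@19 -> ring=[11:NB,19:NC,91:NA]
Op 8: remove NC -> ring=[11:NB,91:NA]
Final route key 74: smallest pos >= 74 is 91 -> NA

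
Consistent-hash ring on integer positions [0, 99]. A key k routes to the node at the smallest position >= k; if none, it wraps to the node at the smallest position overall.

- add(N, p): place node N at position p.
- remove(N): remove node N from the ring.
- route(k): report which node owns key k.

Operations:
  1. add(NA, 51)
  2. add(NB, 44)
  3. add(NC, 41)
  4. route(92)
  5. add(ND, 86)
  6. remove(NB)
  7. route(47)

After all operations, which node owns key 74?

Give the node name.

Answer: ND

Derivation:
Op 1: add NA@51 -> ring=[51:NA]
Op 2: add NB@44 -> ring=[44:NB,51:NA]
Op 3: add NC@41 -> ring=[41:NC,44:NB,51:NA]
Op 4: route key 92: none >= 92, wrap to smallest pos 41 -> NC
Op 5: add ND@86 -> ring=[41:NC,44:NB,51:NA,86:ND]
Op 6: remove NB -> ring=[41:NC,51:NA,86:ND]
Op 7: route key 47: smallest pos >= 47 is 51 -> NA
Final route key 74: smallest pos >= 74 is 86 -> ND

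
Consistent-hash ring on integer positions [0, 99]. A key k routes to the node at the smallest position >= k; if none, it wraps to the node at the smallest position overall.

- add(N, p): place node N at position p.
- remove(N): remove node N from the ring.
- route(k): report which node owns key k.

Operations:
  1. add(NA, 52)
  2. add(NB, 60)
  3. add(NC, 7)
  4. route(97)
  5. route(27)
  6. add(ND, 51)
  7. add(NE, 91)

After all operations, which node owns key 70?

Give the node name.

Answer: NE

Derivation:
Op 1: add NA@52 -> ring=[52:NA]
Op 2: add NB@60 -> ring=[52:NA,60:NB]
Op 3: add NC@7 -> ring=[7:NC,52:NA,60:NB]
Op 4: route key 97: none >= 97, wrap to smallest pos 7 -> NC
Op 5: route key 27: smallest pos >= 27 is 52 -> NA
Op 6: add ND@51 -> ring=[7:NC,51:ND,52:NA,60:NB]
Op 7: add NE@91 -> ring=[7:NC,51:ND,52:NA,60:NB,91:NE]
Final route key 70: smallest pos >= 70 is 91 -> NE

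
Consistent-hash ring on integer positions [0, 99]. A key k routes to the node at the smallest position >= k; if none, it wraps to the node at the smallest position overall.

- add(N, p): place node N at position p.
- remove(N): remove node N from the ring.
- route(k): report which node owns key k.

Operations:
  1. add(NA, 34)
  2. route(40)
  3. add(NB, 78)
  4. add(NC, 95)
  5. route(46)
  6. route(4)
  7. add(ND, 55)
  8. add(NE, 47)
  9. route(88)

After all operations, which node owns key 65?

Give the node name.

Op 1: add NA@34 -> ring=[34:NA]
Op 2: route key 40: none >= 40, wrap to smallest pos 34 -> NA
Op 3: add NB@78 -> ring=[34:NA,78:NB]
Op 4: add NC@95 -> ring=[34:NA,78:NB,95:NC]
Op 5: route key 46: smallest pos >= 46 is 78 -> NB
Op 6: route key 4: smallest pos >= 4 is 34 -> NA
Op 7: add ND@55 -> ring=[34:NA,55:ND,78:NB,95:NC]
Op 8: add NE@47 -> ring=[34:NA,47:NE,55:ND,78:NB,95:NC]
Op 9: route key 88: smallest pos >= 88 is 95 -> NC
Final route key 65: smallest pos >= 65 is 78 -> NB

Answer: NB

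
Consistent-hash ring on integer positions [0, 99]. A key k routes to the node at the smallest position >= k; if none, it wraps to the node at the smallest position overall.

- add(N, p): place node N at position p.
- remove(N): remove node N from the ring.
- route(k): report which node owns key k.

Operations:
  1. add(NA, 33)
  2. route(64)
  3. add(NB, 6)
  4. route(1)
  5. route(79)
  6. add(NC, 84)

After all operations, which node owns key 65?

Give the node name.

Op 1: add NA@33 -> ring=[33:NA]
Op 2: route key 64: none >= 64, wrap to smallest pos 33 -> NA
Op 3: add NB@6 -> ring=[6:NB,33:NA]
Op 4: route key 1: smallest pos >= 1 is 6 -> NB
Op 5: route key 79: none >= 79, wrap to smallest pos 6 -> NB
Op 6: add NC@84 -> ring=[6:NB,33:NA,84:NC]
Final route key 65: smallest pos >= 65 is 84 -> NC

Answer: NC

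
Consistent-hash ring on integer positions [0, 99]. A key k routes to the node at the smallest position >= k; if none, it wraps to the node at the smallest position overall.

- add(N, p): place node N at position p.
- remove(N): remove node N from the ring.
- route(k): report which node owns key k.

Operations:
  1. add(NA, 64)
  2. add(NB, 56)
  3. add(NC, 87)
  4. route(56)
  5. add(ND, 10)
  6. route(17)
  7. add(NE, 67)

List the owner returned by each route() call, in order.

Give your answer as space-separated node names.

Op 1: add NA@64 -> ring=[64:NA]
Op 2: add NB@56 -> ring=[56:NB,64:NA]
Op 3: add NC@87 -> ring=[56:NB,64:NA,87:NC]
Op 4: route key 56: smallest pos >= 56 is 56 -> NB
Op 5: add ND@10 -> ring=[10:ND,56:NB,64:NA,87:NC]
Op 6: route key 17: smallest pos >= 17 is 56 -> NB
Op 7: add NE@67 -> ring=[10:ND,56:NB,64:NA,67:NE,87:NC]

Answer: NB NB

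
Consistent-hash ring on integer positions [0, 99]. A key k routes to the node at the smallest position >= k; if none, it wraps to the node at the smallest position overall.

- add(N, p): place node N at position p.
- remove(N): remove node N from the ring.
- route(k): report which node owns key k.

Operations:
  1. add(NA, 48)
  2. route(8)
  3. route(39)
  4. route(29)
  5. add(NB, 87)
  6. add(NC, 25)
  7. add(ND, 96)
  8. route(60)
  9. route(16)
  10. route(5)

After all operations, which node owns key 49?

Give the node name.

Answer: NB

Derivation:
Op 1: add NA@48 -> ring=[48:NA]
Op 2: route key 8: smallest pos >= 8 is 48 -> NA
Op 3: route key 39: smallest pos >= 39 is 48 -> NA
Op 4: route key 29: smallest pos >= 29 is 48 -> NA
Op 5: add NB@87 -> ring=[48:NA,87:NB]
Op 6: add NC@25 -> ring=[25:NC,48:NA,87:NB]
Op 7: add ND@96 -> ring=[25:NC,48:NA,87:NB,96:ND]
Op 8: route key 60: smallest pos >= 60 is 87 -> NB
Op 9: route key 16: smallest pos >= 16 is 25 -> NC
Op 10: route key 5: smallest pos >= 5 is 25 -> NC
Final route key 49: smallest pos >= 49 is 87 -> NB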